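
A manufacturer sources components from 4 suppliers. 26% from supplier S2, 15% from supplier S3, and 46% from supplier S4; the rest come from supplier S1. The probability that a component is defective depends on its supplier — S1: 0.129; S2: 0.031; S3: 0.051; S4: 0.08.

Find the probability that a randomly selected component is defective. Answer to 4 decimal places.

P(D) ≈ 0.0693

P(S1) = 1 − (0.26 + 0.15 + 0.46) = 0.13.
P(D) = P(D|S1)·P(S1) + P(D|S2)·P(S2) + P(D|S3)·P(S3) + P(D|S4)·P(S4)
      = 0.129·0.13 + 0.031·0.26 + 0.051·0.15 + 0.08·0.46
      = 0.01677 + 0.00806 + 0.00765 + 0.0368 = 0.06928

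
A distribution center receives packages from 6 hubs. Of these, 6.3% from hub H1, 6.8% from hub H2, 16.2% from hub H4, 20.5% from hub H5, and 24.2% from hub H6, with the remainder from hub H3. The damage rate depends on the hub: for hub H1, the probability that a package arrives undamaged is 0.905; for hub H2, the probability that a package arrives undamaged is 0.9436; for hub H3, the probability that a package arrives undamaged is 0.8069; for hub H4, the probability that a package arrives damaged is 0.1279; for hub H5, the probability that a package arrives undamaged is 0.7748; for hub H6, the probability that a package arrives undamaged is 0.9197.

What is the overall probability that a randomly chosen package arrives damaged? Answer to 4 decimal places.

0.1463

P(H3) = 1 − (0.063 + 0.068 + 0.162 + 0.205 + 0.242) = 0.26.
P(D|H1) = 1 − 0.905 = 0.095.
P(D|H2) = 1 − 0.9436 = 0.0564.
P(D|H3) = 1 − 0.8069 = 0.1931.
P(D|H5) = 1 − 0.7748 = 0.2252.
P(D|H6) = 1 − 0.9197 = 0.0803.
P(D) = P(D|H1)·P(H1) + P(D|H2)·P(H2) + P(D|H3)·P(H3) + P(D|H4)·P(H4) + P(D|H5)·P(H5) + P(D|H6)·P(H6)
      = 0.095·0.063 + 0.0564·0.068 + 0.1931·0.26 + 0.1279·0.162 + 0.2252·0.205 + 0.0803·0.242
      = 0.005985 + 0.0038352 + 0.050206 + 0.0207198 + 0.046166 + 0.0194326 = 0.1463446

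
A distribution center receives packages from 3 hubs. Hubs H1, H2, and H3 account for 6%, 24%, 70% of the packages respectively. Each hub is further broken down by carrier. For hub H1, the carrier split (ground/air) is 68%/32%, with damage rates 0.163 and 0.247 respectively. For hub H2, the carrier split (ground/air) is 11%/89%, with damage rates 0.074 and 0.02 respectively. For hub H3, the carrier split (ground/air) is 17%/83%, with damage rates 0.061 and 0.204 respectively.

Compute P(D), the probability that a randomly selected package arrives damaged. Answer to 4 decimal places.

P(D|H1) = 0.68·0.163 + 0.32·0.247 = 0.11084 + 0.07904 = 0.18988
P(D|H2) = 0.11·0.074 + 0.89·0.02 = 0.00814 + 0.0178 = 0.02594
P(D|H3) = 0.17·0.061 + 0.83·0.204 = 0.01037 + 0.16932 = 0.17969
By total probability over the outer partition,
P(D) = 0.06·0.18988 + 0.24·0.02594 + 0.7·0.17969
      = 0.0113928 + 0.0062256 + 0.125783 = 0.1434014

P(D) ≈ 0.1434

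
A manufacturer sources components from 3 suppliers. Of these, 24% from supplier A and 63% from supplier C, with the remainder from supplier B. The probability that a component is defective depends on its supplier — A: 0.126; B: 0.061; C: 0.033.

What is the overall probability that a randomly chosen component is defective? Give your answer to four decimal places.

P(B) = 1 − (0.24 + 0.63) = 0.13.
P(D) = P(D|A)·P(A) + P(D|B)·P(B) + P(D|C)·P(C)
      = 0.126·0.24 + 0.061·0.13 + 0.033·0.63
      = 0.03024 + 0.00793 + 0.02079 = 0.05896

P(D) ≈ 0.0590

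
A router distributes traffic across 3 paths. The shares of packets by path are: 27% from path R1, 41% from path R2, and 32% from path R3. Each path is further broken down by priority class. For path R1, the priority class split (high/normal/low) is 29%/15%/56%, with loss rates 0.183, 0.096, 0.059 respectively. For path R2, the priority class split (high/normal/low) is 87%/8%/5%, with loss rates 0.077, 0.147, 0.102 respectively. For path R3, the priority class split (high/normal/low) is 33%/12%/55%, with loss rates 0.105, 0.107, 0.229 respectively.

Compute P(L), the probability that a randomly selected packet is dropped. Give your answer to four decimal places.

P(L) ≈ 0.1170

P(L|R1) = 0.29·0.183 + 0.15·0.096 + 0.56·0.059 = 0.05307 + 0.0144 + 0.03304 = 0.10051
P(L|R2) = 0.87·0.077 + 0.08·0.147 + 0.05·0.102 = 0.06699 + 0.01176 + 0.0051 = 0.08385
P(L|R3) = 0.33·0.105 + 0.12·0.107 + 0.55·0.229 = 0.03465 + 0.01284 + 0.12595 = 0.17344
Then overall,
P(L) = 0.27·0.10051 + 0.41·0.08385 + 0.32·0.17344
      = 0.0271377 + 0.0343785 + 0.0555008 = 0.117017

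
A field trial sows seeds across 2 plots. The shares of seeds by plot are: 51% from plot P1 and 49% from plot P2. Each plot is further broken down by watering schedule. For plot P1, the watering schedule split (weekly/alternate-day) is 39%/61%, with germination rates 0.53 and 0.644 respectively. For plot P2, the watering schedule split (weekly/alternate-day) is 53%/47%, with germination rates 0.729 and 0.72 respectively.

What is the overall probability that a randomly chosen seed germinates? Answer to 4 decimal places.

P(G) ≈ 0.6609

P(G|P1) = 0.39·0.53 + 0.61·0.644 = 0.2067 + 0.39284 = 0.59954
P(G|P2) = 0.53·0.729 + 0.47·0.72 = 0.38637 + 0.3384 = 0.72477
Then overall,
P(G) = 0.51·0.59954 + 0.49·0.72477
      = 0.3057654 + 0.3551373 = 0.6609027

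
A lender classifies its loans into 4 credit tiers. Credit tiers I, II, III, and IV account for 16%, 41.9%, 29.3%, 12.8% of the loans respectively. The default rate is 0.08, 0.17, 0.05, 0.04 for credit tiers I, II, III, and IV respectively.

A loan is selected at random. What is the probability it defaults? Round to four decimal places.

P(D) = P(D|I)·P(I) + P(D|II)·P(II) + P(D|III)·P(III) + P(D|IV)·P(IV)
      = 0.08·0.16 + 0.17·0.419 + 0.05·0.293 + 0.04·0.128
      = 0.0128 + 0.07123 + 0.01465 + 0.00512 = 0.1038

0.1038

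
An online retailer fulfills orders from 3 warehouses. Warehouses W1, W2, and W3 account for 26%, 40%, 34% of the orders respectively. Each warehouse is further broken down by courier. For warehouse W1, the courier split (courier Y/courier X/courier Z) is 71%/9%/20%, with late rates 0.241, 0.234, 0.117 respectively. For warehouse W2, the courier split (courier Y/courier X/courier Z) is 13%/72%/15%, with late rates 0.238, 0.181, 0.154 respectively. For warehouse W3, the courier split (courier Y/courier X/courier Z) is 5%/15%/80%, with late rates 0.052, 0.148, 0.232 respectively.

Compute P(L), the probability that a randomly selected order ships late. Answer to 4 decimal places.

P(L|W1) = 0.71·0.241 + 0.09·0.234 + 0.2·0.117 = 0.17111 + 0.02106 + 0.0234 = 0.21557
P(L|W2) = 0.13·0.238 + 0.72·0.181 + 0.15·0.154 = 0.03094 + 0.13032 + 0.0231 = 0.18436
P(L|W3) = 0.05·0.052 + 0.15·0.148 + 0.8·0.232 = 0.0026 + 0.0222 + 0.1856 = 0.2104
By total probability over the outer partition,
P(L) = 0.26·0.21557 + 0.4·0.18436 + 0.34·0.2104
      = 0.0560482 + 0.073744 + 0.071536 = 0.2013282

P(L) ≈ 0.2013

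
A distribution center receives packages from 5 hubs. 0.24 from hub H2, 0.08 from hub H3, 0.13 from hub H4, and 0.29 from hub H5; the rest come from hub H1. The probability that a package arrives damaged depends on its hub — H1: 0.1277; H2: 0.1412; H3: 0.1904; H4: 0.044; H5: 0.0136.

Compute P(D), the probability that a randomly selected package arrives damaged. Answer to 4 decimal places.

P(H1) = 1 − (0.24 + 0.08 + 0.13 + 0.29) = 0.26.
P(D) = P(D|H1)·P(H1) + P(D|H2)·P(H2) + P(D|H3)·P(H3) + P(D|H4)·P(H4) + P(D|H5)·P(H5)
      = 0.1277·0.26 + 0.1412·0.24 + 0.1904·0.08 + 0.044·0.13 + 0.0136·0.29
      = 0.033202 + 0.033888 + 0.015232 + 0.00572 + 0.003944 = 0.091986

P(D) ≈ 0.0920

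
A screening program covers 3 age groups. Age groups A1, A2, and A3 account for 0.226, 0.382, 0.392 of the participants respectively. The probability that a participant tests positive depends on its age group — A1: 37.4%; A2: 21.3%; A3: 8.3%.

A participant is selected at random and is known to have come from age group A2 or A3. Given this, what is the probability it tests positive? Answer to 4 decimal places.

Let S = {A2, A3}.
P(S) = 0.382 + 0.392 = 0.774.
P(T ∩ S) = 0.213·0.382 + 0.083·0.392 = 0.081366 + 0.032536 = 0.113902.
P(T | S) = 0.113902 / 0.774 = 0.147160…

0.1472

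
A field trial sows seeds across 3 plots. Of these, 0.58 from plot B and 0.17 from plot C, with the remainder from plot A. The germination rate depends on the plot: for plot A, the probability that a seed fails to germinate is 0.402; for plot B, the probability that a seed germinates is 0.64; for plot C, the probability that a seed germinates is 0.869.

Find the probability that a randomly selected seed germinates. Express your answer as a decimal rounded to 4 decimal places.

0.6684

P(A) = 1 − (0.58 + 0.17) = 0.25.
P(G|A) = 1 − 0.402 = 0.598.
P(G) = P(G|A)·P(A) + P(G|B)·P(B) + P(G|C)·P(C)
      = 0.598·0.25 + 0.64·0.58 + 0.869·0.17
      = 0.1495 + 0.3712 + 0.14773 = 0.66843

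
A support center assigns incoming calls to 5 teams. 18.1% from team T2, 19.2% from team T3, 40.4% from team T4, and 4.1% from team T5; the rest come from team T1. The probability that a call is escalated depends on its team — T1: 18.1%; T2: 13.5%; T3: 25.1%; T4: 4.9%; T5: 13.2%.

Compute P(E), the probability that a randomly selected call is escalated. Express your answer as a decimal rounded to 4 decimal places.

P(E) ≈ 0.1308

P(T1) = 1 − (0.181 + 0.192 + 0.404 + 0.041) = 0.182.
By the law of total probability,
P(E) = P(E|T1)·P(T1) + P(E|T2)·P(T2) + P(E|T3)·P(T3) + P(E|T4)·P(T4) + P(E|T5)·P(T5)
      = 0.181·0.182 + 0.135·0.181 + 0.251·0.192 + 0.049·0.404 + 0.132·0.041
      = 0.032942 + 0.024435 + 0.048192 + 0.019796 + 0.005412 = 0.130777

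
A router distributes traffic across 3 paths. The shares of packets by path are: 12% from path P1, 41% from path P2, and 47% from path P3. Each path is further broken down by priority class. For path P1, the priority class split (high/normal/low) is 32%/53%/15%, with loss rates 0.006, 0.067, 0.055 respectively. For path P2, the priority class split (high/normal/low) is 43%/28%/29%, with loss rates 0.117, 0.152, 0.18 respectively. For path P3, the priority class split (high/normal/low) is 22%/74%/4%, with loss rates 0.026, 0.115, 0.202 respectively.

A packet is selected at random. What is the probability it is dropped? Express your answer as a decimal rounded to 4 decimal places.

P(L|P1) = 0.32·0.006 + 0.53·0.067 + 0.15·0.055 = 0.00192 + 0.03551 + 0.00825 = 0.04568
P(L|P2) = 0.43·0.117 + 0.28·0.152 + 0.29·0.18 = 0.05031 + 0.04256 + 0.0522 = 0.14507
P(L|P3) = 0.22·0.026 + 0.74·0.115 + 0.04·0.202 = 0.00572 + 0.0851 + 0.00808 = 0.0989
By total probability over the outer partition,
P(L) = 0.12·0.04568 + 0.41·0.14507 + 0.47·0.0989
      = 0.0054816 + 0.0594787 + 0.046483 = 0.1114433

P(L) ≈ 0.1114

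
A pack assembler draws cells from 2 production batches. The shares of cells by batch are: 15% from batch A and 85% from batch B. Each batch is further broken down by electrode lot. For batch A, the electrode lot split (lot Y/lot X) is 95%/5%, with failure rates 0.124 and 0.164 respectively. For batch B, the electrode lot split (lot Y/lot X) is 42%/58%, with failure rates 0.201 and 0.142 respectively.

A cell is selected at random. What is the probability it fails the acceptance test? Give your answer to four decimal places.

P(F|A) = 0.95·0.124 + 0.05·0.164 = 0.1178 + 0.0082 = 0.126
P(F|B) = 0.42·0.201 + 0.58·0.142 = 0.08442 + 0.08236 = 0.16678
By total probability over the outer partition,
P(F) = 0.15·0.126 + 0.85·0.16678
      = 0.0189 + 0.141763 = 0.160663

P(F) ≈ 0.1607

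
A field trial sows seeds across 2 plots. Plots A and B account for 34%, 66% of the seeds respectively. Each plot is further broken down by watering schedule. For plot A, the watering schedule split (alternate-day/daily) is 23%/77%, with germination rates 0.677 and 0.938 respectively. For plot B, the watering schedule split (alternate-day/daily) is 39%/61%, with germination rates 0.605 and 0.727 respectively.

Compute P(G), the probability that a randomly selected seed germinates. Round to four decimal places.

P(G|A) = 0.23·0.677 + 0.77·0.938 = 0.15571 + 0.72226 = 0.87797
P(G|B) = 0.39·0.605 + 0.61·0.727 = 0.23595 + 0.44347 = 0.67942
Then overall,
P(G) = 0.34·0.87797 + 0.66·0.67942
      = 0.2985098 + 0.4484172 = 0.746927

0.7469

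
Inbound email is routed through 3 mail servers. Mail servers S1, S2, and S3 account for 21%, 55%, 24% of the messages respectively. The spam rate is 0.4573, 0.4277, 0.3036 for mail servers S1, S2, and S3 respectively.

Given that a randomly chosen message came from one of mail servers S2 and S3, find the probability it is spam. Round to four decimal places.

Let J = {S2, S3}.
P(J) = 0.55 + 0.24 = 0.79.
P(S ∩ J) = 0.4277·0.55 + 0.3036·0.24 = 0.235235 + 0.072864 = 0.308099.
P(S | J) = 0.308099 / 0.79 = 0.389999…

0.3900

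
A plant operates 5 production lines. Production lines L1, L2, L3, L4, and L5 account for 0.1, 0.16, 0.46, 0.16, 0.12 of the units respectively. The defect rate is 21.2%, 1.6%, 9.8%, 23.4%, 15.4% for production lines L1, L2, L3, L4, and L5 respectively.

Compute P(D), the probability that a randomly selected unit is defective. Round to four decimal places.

Summing over the partition,
P(D) = P(D|L1)·P(L1) + P(D|L2)·P(L2) + P(D|L3)·P(L3) + P(D|L4)·P(L4) + P(D|L5)·P(L5)
      = 0.212·0.1 + 0.016·0.16 + 0.098·0.46 + 0.234·0.16 + 0.154·0.12
      = 0.0212 + 0.00256 + 0.04508 + 0.03744 + 0.01848 = 0.12476

0.1248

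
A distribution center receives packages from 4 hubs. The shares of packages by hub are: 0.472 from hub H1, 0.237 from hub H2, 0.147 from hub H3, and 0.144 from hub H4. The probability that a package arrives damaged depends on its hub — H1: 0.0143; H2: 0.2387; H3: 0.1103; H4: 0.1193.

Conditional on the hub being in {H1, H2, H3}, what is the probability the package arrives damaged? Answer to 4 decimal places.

P(D|S) ≈ 0.0929

Let S = {H1, H2, H3}.
P(S) = 0.472 + 0.237 + 0.147 = 0.856.
P(D ∩ S) = 0.0143·0.472 + 0.2387·0.237 + 0.1103·0.147 = 0.0067496 + 0.0565719 + 0.0162141 = 0.0795356.
P(D | S) = 0.0795356 / 0.856 = 0.092915…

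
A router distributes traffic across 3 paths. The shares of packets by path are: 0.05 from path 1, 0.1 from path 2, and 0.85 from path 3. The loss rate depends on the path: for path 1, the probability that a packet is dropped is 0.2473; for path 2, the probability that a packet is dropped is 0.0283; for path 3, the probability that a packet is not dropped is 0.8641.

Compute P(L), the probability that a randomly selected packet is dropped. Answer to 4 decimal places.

0.1307

P(L|3) = 1 − 0.8641 = 0.1359.
P(L) = P(L|1)·P(1) + P(L|2)·P(2) + P(L|3)·P(3)
      = 0.2473·0.05 + 0.0283·0.1 + 0.1359·0.85
      = 0.012365 + 0.00283 + 0.115515 = 0.13071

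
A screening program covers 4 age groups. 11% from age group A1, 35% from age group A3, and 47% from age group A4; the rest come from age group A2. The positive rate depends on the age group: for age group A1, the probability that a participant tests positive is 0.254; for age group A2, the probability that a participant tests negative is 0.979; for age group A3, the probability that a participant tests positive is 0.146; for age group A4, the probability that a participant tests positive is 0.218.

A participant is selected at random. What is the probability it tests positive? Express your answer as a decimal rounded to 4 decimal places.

0.1830

P(A2) = 1 − (0.11 + 0.35 + 0.47) = 0.07.
P(T|A2) = 1 − 0.979 = 0.021.
By the law of total probability,
P(T) = P(T|A1)·P(A1) + P(T|A2)·P(A2) + P(T|A3)·P(A3) + P(T|A4)·P(A4)
      = 0.254·0.11 + 0.021·0.07 + 0.146·0.35 + 0.218·0.47
      = 0.02794 + 0.00147 + 0.0511 + 0.10246 = 0.18297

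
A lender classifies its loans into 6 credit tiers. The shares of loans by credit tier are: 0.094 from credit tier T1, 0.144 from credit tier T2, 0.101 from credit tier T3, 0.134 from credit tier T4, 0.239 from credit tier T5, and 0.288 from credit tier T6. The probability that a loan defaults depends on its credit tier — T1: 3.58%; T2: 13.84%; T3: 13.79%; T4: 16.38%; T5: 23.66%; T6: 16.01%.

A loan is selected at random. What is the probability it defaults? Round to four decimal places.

P(D) = P(D|T1)·P(T1) + P(D|T2)·P(T2) + P(D|T3)·P(T3) + P(D|T4)·P(T4) + P(D|T5)·P(T5) + P(D|T6)·P(T6)
      = 0.0358·0.094 + 0.1384·0.144 + 0.1379·0.101 + 0.1638·0.134 + 0.2366·0.239 + 0.1601·0.288
      = 0.0033652 + 0.0199296 + 0.0139279 + 0.0219492 + 0.0565474 + 0.0461088 = 0.1618281

0.1618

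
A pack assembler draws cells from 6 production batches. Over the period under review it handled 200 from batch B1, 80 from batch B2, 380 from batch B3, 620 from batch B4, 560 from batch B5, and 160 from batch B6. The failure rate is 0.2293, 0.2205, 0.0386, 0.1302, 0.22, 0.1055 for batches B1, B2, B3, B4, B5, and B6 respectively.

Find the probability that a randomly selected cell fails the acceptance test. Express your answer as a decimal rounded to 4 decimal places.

0.1495

Total: 200 + 80 + 380 + 620 + 560 + 160 = 2000.
P(B1) = 200/2000 = 0.1. P(B2) = 80/2000 = 0.04. P(B3) = 380/2000 = 0.19. P(B4) = 620/2000 = 0.31. P(B5) = 560/2000 = 0.28. P(B6) = 160/2000 = 0.08.
Using total probability over the partition,
P(F) = P(F|B1)·P(B1) + P(F|B2)·P(B2) + P(F|B3)·P(B3) + P(F|B4)·P(B4) + P(F|B5)·P(B5) + P(F|B6)·P(B6)
      = 0.2293·0.1 + 0.2205·0.04 + 0.0386·0.19 + 0.1302·0.31 + 0.22·0.28 + 0.1055·0.08
      = 0.02293 + 0.00882 + 0.007334 + 0.040362 + 0.0616 + 0.00844 = 0.149486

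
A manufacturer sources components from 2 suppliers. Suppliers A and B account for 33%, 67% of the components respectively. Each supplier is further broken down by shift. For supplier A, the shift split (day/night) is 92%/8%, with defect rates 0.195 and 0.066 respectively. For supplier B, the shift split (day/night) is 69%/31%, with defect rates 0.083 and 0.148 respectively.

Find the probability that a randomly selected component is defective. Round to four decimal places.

P(D) ≈ 0.1301

P(D|A) = 0.92·0.195 + 0.08·0.066 = 0.1794 + 0.00528 = 0.18468
P(D|B) = 0.69·0.083 + 0.31·0.148 = 0.05727 + 0.04588 = 0.10315
Then overall,
P(D) = 0.33·0.18468 + 0.67·0.10315
      = 0.0609444 + 0.0691105 = 0.1300549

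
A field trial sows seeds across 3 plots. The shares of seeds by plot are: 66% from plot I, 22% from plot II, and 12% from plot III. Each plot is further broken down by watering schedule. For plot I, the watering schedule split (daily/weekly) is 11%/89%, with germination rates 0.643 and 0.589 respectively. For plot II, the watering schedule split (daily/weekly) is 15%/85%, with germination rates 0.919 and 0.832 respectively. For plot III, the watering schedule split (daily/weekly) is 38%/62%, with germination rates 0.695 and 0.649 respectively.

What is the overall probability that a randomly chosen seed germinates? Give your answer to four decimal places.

P(G|I) = 0.11·0.643 + 0.89·0.589 = 0.07073 + 0.52421 = 0.59494
P(G|II) = 0.15·0.919 + 0.85·0.832 = 0.13785 + 0.7072 = 0.84505
P(G|III) = 0.38·0.695 + 0.62·0.649 = 0.2641 + 0.40238 = 0.66648
By total probability over the outer partition,
P(G) = 0.66·0.59494 + 0.22·0.84505 + 0.12·0.66648
      = 0.3926604 + 0.185911 + 0.0799776 = 0.658549

P(G) ≈ 0.6585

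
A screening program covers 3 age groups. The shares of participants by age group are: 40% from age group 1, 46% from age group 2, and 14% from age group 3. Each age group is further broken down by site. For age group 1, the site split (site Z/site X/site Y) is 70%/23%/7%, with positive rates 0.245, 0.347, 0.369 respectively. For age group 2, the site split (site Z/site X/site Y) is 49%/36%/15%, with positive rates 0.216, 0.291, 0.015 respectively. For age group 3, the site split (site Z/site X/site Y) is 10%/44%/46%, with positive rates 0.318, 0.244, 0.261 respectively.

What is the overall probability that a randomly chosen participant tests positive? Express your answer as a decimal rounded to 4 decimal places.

P(T|1) = 0.7·0.245 + 0.23·0.347 + 0.07·0.369 = 0.1715 + 0.07981 + 0.02583 = 0.27714
P(T|2) = 0.49·0.216 + 0.36·0.291 + 0.15·0.015 = 0.10584 + 0.10476 + 0.00225 = 0.21285
P(T|3) = 0.1·0.318 + 0.44·0.244 + 0.46·0.261 = 0.0318 + 0.10736 + 0.12006 = 0.25922
By total probability over the outer partition,
P(T) = 0.4·0.27714 + 0.46·0.21285 + 0.14·0.25922
      = 0.110856 + 0.097911 + 0.0362908 = 0.2450578

P(T) ≈ 0.2451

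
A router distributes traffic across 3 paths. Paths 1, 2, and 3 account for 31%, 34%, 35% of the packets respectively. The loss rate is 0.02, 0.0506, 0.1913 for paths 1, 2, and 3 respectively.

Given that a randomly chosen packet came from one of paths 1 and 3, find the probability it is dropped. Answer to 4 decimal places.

Let S = {1, 3}.
P(S) = 0.31 + 0.35 = 0.66.
P(L ∩ S) = 0.02·0.31 + 0.1913·0.35 = 0.0062 + 0.066955 = 0.073155.
P(L | S) = 0.073155 / 0.66 = 0.110841…

0.1108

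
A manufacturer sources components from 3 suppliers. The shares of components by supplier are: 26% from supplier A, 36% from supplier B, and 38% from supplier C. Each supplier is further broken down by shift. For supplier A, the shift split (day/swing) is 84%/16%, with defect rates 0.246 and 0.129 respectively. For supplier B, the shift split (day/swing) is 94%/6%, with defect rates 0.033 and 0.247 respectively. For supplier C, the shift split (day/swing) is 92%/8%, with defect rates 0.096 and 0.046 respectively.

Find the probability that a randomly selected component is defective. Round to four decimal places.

P(D) ≈ 0.1106

P(D|A) = 0.84·0.246 + 0.16·0.129 = 0.20664 + 0.02064 = 0.22728
P(D|B) = 0.94·0.033 + 0.06·0.247 = 0.03102 + 0.01482 = 0.04584
P(D|C) = 0.92·0.096 + 0.08·0.046 = 0.08832 + 0.00368 = 0.092
Then overall,
P(D) = 0.26·0.22728 + 0.36·0.04584 + 0.38·0.092
      = 0.0590928 + 0.0165024 + 0.03496 = 0.1105552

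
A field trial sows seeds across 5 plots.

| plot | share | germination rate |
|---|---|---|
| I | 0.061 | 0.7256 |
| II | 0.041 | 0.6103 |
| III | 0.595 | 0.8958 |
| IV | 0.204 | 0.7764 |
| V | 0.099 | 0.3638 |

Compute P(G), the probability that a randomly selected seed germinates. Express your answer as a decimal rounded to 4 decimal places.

0.7967

By the law of total probability,
P(G) = P(G|I)·P(I) + P(G|II)·P(II) + P(G|III)·P(III) + P(G|IV)·P(IV) + P(G|V)·P(V)
      = 0.7256·0.061 + 0.6103·0.041 + 0.8958·0.595 + 0.7764·0.204 + 0.3638·0.099
      = 0.0442616 + 0.0250223 + 0.533001 + 0.1583856 + 0.0360162 = 0.7966867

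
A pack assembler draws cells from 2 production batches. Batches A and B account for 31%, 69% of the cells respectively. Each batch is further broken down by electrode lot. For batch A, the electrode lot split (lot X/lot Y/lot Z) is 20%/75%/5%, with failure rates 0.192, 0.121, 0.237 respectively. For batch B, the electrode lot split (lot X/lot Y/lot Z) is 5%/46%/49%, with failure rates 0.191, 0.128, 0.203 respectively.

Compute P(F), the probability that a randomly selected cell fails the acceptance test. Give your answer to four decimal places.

P(F|A) = 0.2·0.192 + 0.75·0.121 + 0.05·0.237 = 0.0384 + 0.09075 + 0.01185 = 0.141
P(F|B) = 0.05·0.191 + 0.46·0.128 + 0.49·0.203 = 0.00955 + 0.05888 + 0.09947 = 0.1679
Then overall,
P(F) = 0.31·0.141 + 0.69·0.1679
      = 0.04371 + 0.115851 = 0.159561

P(F) ≈ 0.1596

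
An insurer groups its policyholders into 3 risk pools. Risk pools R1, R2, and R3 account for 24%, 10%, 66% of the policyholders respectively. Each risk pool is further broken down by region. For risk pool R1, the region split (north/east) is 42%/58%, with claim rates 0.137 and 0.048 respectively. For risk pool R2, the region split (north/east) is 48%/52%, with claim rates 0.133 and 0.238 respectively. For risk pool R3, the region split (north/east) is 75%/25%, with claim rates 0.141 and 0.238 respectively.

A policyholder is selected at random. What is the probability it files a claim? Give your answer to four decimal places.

P(C|R1) = 0.42·0.137 + 0.58·0.048 = 0.05754 + 0.02784 = 0.08538
P(C|R2) = 0.48·0.133 + 0.52·0.238 = 0.06384 + 0.12376 = 0.1876
P(C|R3) = 0.75·0.141 + 0.25·0.238 = 0.10575 + 0.0595 = 0.16525
Then overall,
P(C) = 0.24·0.08538 + 0.1·0.1876 + 0.66·0.16525
      = 0.0204912 + 0.01876 + 0.109065 = 0.1483162

0.1483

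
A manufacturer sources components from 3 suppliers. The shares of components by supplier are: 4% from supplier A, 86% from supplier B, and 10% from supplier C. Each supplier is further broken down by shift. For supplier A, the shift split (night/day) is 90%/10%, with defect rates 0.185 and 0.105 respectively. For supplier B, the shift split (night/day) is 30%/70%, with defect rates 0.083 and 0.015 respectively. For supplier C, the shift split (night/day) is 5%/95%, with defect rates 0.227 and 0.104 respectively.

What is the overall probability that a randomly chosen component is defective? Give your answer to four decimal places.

P(D|A) = 0.9·0.185 + 0.1·0.105 = 0.1665 + 0.0105 = 0.177
P(D|B) = 0.3·0.083 + 0.7·0.015 = 0.0249 + 0.0105 = 0.0354
P(D|C) = 0.05·0.227 + 0.95·0.104 = 0.01135 + 0.0988 = 0.11015
By total probability over the outer partition,
P(D) = 0.04·0.177 + 0.86·0.0354 + 0.1·0.11015
      = 0.00708 + 0.030444 + 0.011015 = 0.048539

P(D) ≈ 0.0485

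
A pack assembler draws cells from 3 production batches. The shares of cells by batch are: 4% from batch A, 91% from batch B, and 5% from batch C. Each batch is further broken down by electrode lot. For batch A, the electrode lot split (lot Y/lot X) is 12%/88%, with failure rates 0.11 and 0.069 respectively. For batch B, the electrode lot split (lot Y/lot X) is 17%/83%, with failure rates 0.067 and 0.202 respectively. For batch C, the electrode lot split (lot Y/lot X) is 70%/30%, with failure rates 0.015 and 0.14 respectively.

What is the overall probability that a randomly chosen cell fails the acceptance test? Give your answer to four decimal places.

P(F|A) = 0.12·0.11 + 0.88·0.069 = 0.0132 + 0.06072 = 0.07392
P(F|B) = 0.17·0.067 + 0.83·0.202 = 0.01139 + 0.16766 = 0.17905
P(F|C) = 0.7·0.015 + 0.3·0.14 = 0.0105 + 0.042 = 0.0525
By total probability over the outer partition,
P(F) = 0.04·0.07392 + 0.91·0.17905 + 0.05·0.0525
      = 0.0029568 + 0.1629355 + 0.002625 = 0.1685173

0.1685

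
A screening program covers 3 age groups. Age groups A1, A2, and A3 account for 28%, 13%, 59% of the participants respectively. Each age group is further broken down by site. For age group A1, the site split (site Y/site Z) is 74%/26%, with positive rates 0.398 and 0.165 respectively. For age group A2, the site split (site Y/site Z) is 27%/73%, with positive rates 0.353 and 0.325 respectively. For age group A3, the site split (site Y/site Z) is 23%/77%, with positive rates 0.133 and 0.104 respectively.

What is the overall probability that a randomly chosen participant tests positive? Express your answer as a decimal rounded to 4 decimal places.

0.2030

P(T|A1) = 0.74·0.398 + 0.26·0.165 = 0.29452 + 0.0429 = 0.33742
P(T|A2) = 0.27·0.353 + 0.73·0.325 = 0.09531 + 0.23725 = 0.33256
P(T|A3) = 0.23·0.133 + 0.77·0.104 = 0.03059 + 0.08008 = 0.11067
By total probability over the outer partition,
P(T) = 0.28·0.33742 + 0.13·0.33256 + 0.59·0.11067
      = 0.0944776 + 0.0432328 + 0.0652953 = 0.2030057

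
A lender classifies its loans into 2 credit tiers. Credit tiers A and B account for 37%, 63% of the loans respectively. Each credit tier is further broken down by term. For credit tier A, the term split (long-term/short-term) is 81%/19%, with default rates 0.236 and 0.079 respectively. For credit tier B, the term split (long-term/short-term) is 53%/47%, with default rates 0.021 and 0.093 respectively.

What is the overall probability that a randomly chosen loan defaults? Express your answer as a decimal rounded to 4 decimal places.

0.1108

P(D|A) = 0.81·0.236 + 0.19·0.079 = 0.19116 + 0.01501 = 0.20617
P(D|B) = 0.53·0.021 + 0.47·0.093 = 0.01113 + 0.04371 = 0.05484
By total probability over the outer partition,
P(D) = 0.37·0.20617 + 0.63·0.05484
      = 0.0762829 + 0.0345492 = 0.1108321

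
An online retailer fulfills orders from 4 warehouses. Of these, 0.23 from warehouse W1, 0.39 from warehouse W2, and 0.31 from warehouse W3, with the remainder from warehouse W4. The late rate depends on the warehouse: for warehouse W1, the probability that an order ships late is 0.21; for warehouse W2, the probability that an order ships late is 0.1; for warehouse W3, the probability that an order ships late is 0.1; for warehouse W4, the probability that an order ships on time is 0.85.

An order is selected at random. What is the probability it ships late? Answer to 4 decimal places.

P(W4) = 1 − (0.23 + 0.39 + 0.31) = 0.07.
P(L|W4) = 1 − 0.85 = 0.15.
P(L) = P(L|W1)·P(W1) + P(L|W2)·P(W2) + P(L|W3)·P(W3) + P(L|W4)·P(W4)
      = 0.21·0.23 + 0.1·0.39 + 0.1·0.31 + 0.15·0.07
      = 0.0483 + 0.039 + 0.031 + 0.0105 = 0.1288

P(L) ≈ 0.1288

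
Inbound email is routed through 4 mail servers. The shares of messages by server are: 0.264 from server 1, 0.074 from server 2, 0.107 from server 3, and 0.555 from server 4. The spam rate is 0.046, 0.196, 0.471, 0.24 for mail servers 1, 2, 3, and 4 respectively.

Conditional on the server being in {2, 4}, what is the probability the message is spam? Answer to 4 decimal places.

Let J = {2, 4}.
P(J) = 0.074 + 0.555 = 0.629.
P(S ∩ J) = 0.196·0.074 + 0.24·0.555 = 0.014504 + 0.1332 = 0.147704.
P(S | J) = 0.147704 / 0.629 = 0.234824…

0.2348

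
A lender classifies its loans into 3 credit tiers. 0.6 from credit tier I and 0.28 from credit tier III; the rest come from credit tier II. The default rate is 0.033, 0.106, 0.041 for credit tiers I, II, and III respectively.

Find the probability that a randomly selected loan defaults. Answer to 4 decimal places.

0.0440

P(II) = 1 − (0.6 + 0.28) = 0.12.
Using total probability over the partition,
P(D) = P(D|I)·P(I) + P(D|II)·P(II) + P(D|III)·P(III)
      = 0.033·0.6 + 0.106·0.12 + 0.041·0.28
      = 0.0198 + 0.01272 + 0.01148 = 0.044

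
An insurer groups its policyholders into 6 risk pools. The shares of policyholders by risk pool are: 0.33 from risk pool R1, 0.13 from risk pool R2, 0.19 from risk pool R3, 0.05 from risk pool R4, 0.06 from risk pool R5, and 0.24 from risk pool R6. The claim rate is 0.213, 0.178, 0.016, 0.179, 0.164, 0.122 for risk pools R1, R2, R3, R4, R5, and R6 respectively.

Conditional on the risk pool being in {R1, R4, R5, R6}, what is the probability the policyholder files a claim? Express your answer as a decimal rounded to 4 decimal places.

P(C|S) ≈ 0.1741

Let S = {R1, R4, R5, R6}.
P(S) = 0.33 + 0.05 + 0.06 + 0.24 = 0.68.
P(C ∩ S) = 0.213·0.33 + 0.179·0.05 + 0.164·0.06 + 0.122·0.24 = 0.07029 + 0.00895 + 0.00984 + 0.02928 = 0.11836.
P(C | S) = 0.11836 / 0.68 = 0.174059…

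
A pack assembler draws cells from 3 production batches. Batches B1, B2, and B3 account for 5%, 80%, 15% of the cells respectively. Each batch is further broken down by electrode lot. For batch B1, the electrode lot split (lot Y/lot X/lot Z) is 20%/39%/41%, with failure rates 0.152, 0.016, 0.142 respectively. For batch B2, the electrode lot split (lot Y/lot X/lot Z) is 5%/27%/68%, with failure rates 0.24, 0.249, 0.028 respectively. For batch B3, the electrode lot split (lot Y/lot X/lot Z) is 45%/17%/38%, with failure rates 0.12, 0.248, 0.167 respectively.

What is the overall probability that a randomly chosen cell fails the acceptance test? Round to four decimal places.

P(F|B1) = 0.2·0.152 + 0.39·0.016 + 0.41·0.142 = 0.0304 + 0.00624 + 0.05822 = 0.09486
P(F|B2) = 0.05·0.24 + 0.27·0.249 + 0.68·0.028 = 0.012 + 0.06723 + 0.01904 = 0.09827
P(F|B3) = 0.45·0.12 + 0.17·0.248 + 0.38·0.167 = 0.054 + 0.04216 + 0.06346 = 0.15962
By total probability over the outer partition,
P(F) = 0.05·0.09486 + 0.8·0.09827 + 0.15·0.15962
      = 0.004743 + 0.078616 + 0.023943 = 0.107302

0.1073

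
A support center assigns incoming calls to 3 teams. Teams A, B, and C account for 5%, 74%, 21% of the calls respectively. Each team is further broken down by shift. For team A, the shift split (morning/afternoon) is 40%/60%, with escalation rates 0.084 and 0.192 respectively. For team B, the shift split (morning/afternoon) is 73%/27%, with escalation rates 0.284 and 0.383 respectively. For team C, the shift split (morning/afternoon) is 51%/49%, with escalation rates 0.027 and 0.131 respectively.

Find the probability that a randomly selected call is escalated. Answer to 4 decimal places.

P(E|A) = 0.4·0.084 + 0.6·0.192 = 0.0336 + 0.1152 = 0.1488
P(E|B) = 0.73·0.284 + 0.27·0.383 = 0.20732 + 0.10341 = 0.31073
P(E|C) = 0.51·0.027 + 0.49·0.131 = 0.01377 + 0.06419 = 0.07796
Then overall,
P(E) = 0.05·0.1488 + 0.74·0.31073 + 0.21·0.07796
      = 0.00744 + 0.2299402 + 0.0163716 = 0.2537518

0.2538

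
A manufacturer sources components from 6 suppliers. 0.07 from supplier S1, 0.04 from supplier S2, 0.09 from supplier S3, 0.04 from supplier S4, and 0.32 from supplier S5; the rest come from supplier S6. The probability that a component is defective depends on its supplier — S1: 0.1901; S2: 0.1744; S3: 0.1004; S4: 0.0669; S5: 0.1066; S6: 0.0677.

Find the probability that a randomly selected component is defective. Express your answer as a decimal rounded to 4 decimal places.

P(D) ≈ 0.0959

P(S6) = 1 − (0.07 + 0.04 + 0.09 + 0.04 + 0.32) = 0.44.
Summing over the partition,
P(D) = P(D|S1)·P(S1) + P(D|S2)·P(S2) + P(D|S3)·P(S3) + P(D|S4)·P(S4) + P(D|S5)·P(S5) + P(D|S6)·P(S6)
      = 0.1901·0.07 + 0.1744·0.04 + 0.1004·0.09 + 0.0669·0.04 + 0.1066·0.32 + 0.0677·0.44
      = 0.013307 + 0.006976 + 0.009036 + 0.002676 + 0.034112 + 0.029788 = 0.095895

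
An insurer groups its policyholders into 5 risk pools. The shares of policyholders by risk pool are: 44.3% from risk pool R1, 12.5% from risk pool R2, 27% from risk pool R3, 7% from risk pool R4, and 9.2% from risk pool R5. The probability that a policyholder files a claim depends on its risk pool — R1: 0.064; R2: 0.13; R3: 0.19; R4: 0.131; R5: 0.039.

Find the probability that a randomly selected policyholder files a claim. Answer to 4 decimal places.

0.1087

Summing over the partition,
P(C) = P(C|R1)·P(R1) + P(C|R2)·P(R2) + P(C|R3)·P(R3) + P(C|R4)·P(R4) + P(C|R5)·P(R5)
      = 0.064·0.443 + 0.13·0.125 + 0.19·0.27 + 0.131·0.07 + 0.039·0.092
      = 0.028352 + 0.01625 + 0.0513 + 0.00917 + 0.003588 = 0.10866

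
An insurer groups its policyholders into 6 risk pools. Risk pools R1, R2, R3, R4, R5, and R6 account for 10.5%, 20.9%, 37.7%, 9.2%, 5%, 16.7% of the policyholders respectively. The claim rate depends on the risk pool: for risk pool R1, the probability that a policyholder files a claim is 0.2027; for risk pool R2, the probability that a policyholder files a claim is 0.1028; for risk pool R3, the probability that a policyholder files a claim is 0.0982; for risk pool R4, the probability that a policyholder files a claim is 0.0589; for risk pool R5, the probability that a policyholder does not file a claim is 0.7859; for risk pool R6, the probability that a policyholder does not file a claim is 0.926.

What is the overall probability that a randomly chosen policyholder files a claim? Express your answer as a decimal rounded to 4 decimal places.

P(C|R5) = 1 − 0.7859 = 0.2141.
P(C|R6) = 1 − 0.926 = 0.074.
P(C) = P(C|R1)·P(R1) + P(C|R2)·P(R2) + P(C|R3)·P(R3) + P(C|R4)·P(R4) + P(C|R5)·P(R5) + P(C|R6)·P(R6)
      = 0.2027·0.105 + 0.1028·0.209 + 0.0982·0.377 + 0.0589·0.092 + 0.2141·0.05 + 0.074·0.167
      = 0.0212835 + 0.0214852 + 0.0370214 + 0.0054188 + 0.010705 + 0.012358 = 0.1082719

P(C) ≈ 0.1083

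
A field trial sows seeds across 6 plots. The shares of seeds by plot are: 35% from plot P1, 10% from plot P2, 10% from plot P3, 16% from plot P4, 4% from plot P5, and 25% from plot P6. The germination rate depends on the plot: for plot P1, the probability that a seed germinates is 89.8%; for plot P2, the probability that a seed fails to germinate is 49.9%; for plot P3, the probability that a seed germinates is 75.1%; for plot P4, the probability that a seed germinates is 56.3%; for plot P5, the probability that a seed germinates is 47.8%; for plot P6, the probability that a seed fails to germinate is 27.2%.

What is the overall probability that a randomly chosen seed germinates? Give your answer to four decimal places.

P(G|P2) = 1 − 0.499 = 0.501.
P(G|P6) = 1 − 0.272 = 0.728.
P(G) = P(G|P1)·P(P1) + P(G|P2)·P(P2) + P(G|P3)·P(P3) + P(G|P4)·P(P4) + P(G|P5)·P(P5) + P(G|P6)·P(P6)
      = 0.898·0.35 + 0.501·0.1 + 0.751·0.1 + 0.563·0.16 + 0.478·0.04 + 0.728·0.25
      = 0.3143 + 0.0501 + 0.0751 + 0.09008 + 0.01912 + 0.182 = 0.7307

0.7307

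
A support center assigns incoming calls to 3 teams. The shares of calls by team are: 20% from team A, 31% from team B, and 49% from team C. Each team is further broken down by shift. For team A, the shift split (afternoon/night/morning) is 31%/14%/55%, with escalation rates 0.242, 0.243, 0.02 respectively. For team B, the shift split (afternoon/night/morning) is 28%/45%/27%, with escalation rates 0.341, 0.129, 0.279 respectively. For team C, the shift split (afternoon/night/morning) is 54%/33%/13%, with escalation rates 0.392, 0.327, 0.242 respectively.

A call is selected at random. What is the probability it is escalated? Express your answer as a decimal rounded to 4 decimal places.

P(E) ≈ 0.2670

P(E|A) = 0.31·0.242 + 0.14·0.243 + 0.55·0.02 = 0.07502 + 0.03402 + 0.011 = 0.12004
P(E|B) = 0.28·0.341 + 0.45·0.129 + 0.27·0.279 = 0.09548 + 0.05805 + 0.07533 = 0.22886
P(E|C) = 0.54·0.392 + 0.33·0.327 + 0.13·0.242 = 0.21168 + 0.10791 + 0.03146 = 0.35105
By total probability over the outer partition,
P(E) = 0.2·0.12004 + 0.31·0.22886 + 0.49·0.35105
      = 0.024008 + 0.0709466 + 0.1720145 = 0.2669691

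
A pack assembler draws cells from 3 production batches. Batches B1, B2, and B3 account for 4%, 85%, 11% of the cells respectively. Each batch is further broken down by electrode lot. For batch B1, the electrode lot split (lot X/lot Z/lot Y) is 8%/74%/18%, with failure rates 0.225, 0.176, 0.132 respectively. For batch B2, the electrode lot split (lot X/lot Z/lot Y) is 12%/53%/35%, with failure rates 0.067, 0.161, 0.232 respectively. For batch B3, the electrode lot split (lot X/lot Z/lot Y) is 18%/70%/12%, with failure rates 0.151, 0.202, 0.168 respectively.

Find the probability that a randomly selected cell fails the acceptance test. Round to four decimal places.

P(F|B1) = 0.08·0.225 + 0.74·0.176 + 0.18·0.132 = 0.018 + 0.13024 + 0.02376 = 0.172
P(F|B2) = 0.12·0.067 + 0.53·0.161 + 0.35·0.232 = 0.00804 + 0.08533 + 0.0812 = 0.17457
P(F|B3) = 0.18·0.151 + 0.7·0.202 + 0.12·0.168 = 0.02718 + 0.1414 + 0.02016 = 0.18874
By total probability over the outer partition,
P(F) = 0.04·0.172 + 0.85·0.17457 + 0.11·0.18874
      = 0.00688 + 0.1483845 + 0.0207614 = 0.1760259

0.1760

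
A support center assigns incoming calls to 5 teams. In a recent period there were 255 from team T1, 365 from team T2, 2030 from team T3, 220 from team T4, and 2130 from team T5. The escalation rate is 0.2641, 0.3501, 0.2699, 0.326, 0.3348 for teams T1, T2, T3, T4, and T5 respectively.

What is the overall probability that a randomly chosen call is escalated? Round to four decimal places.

0.3056

Total: 255 + 365 + 2030 + 220 + 2130 = 5000.
P(T1) = 255/5000 = 0.051. P(T2) = 365/5000 = 0.073. P(T3) = 2030/5000 = 0.406. P(T4) = 220/5000 = 0.044. P(T5) = 2130/5000 = 0.426.
P(E) = P(E|T1)·P(T1) + P(E|T2)·P(T2) + P(E|T3)·P(T3) + P(E|T4)·P(T4) + P(E|T5)·P(T5)
      = 0.2641·0.051 + 0.3501·0.073 + 0.2699·0.406 + 0.326·0.044 + 0.3348·0.426
      = 0.0134691 + 0.0255573 + 0.1095794 + 0.014344 + 0.1426248 = 0.3055746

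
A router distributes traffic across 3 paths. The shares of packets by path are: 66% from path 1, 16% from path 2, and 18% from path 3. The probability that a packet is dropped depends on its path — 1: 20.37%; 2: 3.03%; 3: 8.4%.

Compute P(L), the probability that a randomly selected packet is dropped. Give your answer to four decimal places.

P(L) = P(L|1)·P(1) + P(L|2)·P(2) + P(L|3)·P(3)
      = 0.2037·0.66 + 0.0303·0.16 + 0.084·0.18
      = 0.134442 + 0.004848 + 0.01512 = 0.15441

0.1544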